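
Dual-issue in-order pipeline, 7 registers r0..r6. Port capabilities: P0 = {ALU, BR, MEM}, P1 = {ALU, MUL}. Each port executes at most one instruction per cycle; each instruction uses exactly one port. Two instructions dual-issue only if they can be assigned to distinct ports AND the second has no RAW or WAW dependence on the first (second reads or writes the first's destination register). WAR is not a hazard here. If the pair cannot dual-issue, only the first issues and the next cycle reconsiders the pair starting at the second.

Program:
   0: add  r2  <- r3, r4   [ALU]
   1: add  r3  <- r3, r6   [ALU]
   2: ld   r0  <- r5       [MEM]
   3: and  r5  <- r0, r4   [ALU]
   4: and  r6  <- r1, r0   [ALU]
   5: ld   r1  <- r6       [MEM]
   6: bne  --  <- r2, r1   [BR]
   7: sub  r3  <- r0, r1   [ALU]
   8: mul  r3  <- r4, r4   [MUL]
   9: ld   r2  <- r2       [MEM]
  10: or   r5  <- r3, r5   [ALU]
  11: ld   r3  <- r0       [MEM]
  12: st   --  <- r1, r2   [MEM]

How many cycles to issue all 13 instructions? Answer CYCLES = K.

t=0 i0+i1:add add ; pair
t=1 i2:ld ; RAW r0
t=2 i3+i4:and and ; pair
t=3 i5:ld ; no-port MEM/BR
t=4 i6+i7:bne sub ; pair
t=5 i8+i9:mul ld ; pair
t=6 i10+i11:or ld ; pair
t=7 i12:st ; tail

CYCLES = 8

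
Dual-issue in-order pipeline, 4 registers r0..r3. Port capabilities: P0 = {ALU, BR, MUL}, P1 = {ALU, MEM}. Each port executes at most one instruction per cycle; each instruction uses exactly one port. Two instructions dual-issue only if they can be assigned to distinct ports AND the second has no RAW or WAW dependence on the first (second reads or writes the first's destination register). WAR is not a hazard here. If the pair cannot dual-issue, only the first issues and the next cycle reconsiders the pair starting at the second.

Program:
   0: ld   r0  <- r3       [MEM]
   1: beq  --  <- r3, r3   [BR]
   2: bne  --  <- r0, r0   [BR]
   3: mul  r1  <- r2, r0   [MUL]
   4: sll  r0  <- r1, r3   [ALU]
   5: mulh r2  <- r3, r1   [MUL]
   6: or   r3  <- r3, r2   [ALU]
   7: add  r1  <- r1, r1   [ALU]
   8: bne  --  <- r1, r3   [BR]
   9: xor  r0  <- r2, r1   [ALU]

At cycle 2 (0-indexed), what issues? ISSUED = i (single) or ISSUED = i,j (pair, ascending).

  cy0 -> i0/i1 (ld.MEM+beq.BR) pair
  cy1 -> i2 (bne.BR) no-port BR/MUL
  cy2 -> i3 (mul.MUL) RAW r1
  cy3 -> i4/i5 (sll.ALU+mulh.MUL) pair
  cy4 -> i6/i7 (or.ALU+add.ALU) pair
  cy5 -> i8/i9 (bne.BR+xor.ALU) pair

ISSUED = 3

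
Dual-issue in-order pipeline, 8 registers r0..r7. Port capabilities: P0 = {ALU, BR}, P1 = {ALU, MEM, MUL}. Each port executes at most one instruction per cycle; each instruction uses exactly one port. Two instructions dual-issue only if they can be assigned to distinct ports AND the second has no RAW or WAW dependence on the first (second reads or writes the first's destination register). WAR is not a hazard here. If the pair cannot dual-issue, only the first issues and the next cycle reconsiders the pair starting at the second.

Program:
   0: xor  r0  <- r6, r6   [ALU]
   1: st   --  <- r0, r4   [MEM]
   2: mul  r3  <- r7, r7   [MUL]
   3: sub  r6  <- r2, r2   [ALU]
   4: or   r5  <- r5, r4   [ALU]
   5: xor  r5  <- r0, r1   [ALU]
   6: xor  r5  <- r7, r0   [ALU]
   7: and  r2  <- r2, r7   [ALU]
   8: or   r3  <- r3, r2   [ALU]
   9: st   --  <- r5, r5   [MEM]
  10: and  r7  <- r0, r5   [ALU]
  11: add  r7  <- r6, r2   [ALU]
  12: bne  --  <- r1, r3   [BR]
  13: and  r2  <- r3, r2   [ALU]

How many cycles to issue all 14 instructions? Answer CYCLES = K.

CYCLES = 10

[0] i0  xor.ALU  -- RAW r0
[1] i1  st.MEM  -- no-port MEM/MUL
[2] i2&i3  mul.MUL/sub.ALU  -- 2-wide
[3] i4  or.ALU  -- WAW r5
[4] i5  xor.ALU  -- WAW r5
[5] i6&i7  xor.ALU/and.ALU  -- 2-wide
[6] i8&i9  or.ALU/st.MEM  -- 2-wide
[7] i10  and.ALU  -- WAW r7
[8] i11&i12  add.ALU/bne.BR  -- 2-wide
[9] i13  and.ALU  -- tail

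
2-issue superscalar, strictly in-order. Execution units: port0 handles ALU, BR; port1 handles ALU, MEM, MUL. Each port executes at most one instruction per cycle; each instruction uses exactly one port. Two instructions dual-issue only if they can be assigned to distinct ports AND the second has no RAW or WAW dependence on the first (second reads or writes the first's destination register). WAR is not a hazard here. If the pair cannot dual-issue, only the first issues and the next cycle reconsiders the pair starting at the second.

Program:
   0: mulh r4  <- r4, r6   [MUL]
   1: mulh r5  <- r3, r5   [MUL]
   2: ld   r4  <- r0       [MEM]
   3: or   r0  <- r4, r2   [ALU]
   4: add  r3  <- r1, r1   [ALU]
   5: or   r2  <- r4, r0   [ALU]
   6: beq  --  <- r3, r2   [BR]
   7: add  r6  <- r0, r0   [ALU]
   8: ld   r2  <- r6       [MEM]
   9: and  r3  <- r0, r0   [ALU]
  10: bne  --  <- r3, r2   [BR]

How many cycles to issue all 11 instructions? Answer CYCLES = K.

#0 head=0: mulh i0 no-port MUL/MUL
#1 head=1: mulh i1 no-port MUL/MEM
#2 head=2: ld i2 RAW r4
#3 head=3: or+add i3/i4 pair
#4 head=5: or i5 RAW r2
#5 head=6: beq+add i6/i7 pair
#6 head=8: ld+and i8/i9 pair
#7 head=10: bne i10 tail

CYCLES = 8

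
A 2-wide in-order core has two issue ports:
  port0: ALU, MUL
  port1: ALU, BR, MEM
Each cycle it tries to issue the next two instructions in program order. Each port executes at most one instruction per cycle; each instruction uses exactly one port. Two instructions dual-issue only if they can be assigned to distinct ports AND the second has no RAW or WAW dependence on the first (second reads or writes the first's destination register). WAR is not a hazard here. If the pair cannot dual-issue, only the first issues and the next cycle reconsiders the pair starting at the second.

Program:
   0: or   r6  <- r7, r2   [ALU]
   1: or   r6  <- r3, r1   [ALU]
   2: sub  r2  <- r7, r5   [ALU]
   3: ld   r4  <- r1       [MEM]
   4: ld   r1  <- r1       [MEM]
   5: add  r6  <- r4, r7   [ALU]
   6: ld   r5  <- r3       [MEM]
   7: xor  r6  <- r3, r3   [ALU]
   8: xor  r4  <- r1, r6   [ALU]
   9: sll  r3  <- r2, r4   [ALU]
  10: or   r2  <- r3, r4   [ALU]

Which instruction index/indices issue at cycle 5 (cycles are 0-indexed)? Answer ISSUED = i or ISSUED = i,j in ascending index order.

t=0 i0:or.ALU ; WAW r6
t=1 i1&i2:or.ALU/sub.ALU ; pair
t=2 i3:ld.MEM ; no-port MEM/MEM
t=3 i4&i5:ld.MEM/add.ALU ; pair
t=4 i6&i7:ld.MEM/xor.ALU ; pair
t=5 i8:xor.ALU ; RAW r4
t=6 i9:sll.ALU ; RAW r3
t=7 i10:or.ALU ; tail

ISSUED = 8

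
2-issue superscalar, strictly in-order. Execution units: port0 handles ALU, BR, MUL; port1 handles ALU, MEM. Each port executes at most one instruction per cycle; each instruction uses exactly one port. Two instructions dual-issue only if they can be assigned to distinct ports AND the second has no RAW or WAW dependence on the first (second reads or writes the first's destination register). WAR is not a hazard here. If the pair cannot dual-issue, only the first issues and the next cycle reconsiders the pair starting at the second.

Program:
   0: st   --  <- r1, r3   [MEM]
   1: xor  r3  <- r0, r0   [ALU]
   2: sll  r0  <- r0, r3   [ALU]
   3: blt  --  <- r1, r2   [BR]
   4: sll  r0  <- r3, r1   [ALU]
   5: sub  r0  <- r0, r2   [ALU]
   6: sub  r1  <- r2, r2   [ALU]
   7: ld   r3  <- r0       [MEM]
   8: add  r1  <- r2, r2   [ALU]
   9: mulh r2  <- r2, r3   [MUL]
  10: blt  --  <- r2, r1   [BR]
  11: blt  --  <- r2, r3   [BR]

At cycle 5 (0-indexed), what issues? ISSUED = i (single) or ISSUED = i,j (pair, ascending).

ISSUED = 9

#0 head=0: st.MEM;xor.ALU i0&i1 2-wide
#1 head=2: sll.ALU;blt.BR i2&i3 2-wide
#2 head=4: sll.ALU i4 RAW+WAW r0
#3 head=5: sub.ALU;sub.ALU i5&i6 2-wide
#4 head=7: ld.MEM;add.ALU i7&i8 2-wide
#5 head=9: mulh.MUL i9 no-port MUL/BR
#6 head=10: blt.BR i10 no-port BR/BR
#7 head=11: blt.BR i11 tail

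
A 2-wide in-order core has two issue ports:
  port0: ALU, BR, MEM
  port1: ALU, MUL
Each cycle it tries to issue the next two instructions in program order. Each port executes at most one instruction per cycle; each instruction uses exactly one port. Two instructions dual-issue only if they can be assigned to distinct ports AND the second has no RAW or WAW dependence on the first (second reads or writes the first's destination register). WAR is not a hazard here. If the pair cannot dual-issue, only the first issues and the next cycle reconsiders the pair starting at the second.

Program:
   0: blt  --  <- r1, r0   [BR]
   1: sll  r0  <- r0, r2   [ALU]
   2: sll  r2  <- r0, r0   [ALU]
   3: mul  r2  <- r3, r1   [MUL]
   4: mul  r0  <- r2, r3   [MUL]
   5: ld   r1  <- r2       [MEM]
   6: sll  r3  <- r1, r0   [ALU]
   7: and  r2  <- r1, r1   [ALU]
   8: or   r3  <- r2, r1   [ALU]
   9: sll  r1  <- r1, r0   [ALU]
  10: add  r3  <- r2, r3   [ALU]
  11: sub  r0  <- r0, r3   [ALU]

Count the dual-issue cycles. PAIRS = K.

PAIRS = 4

[0] i0+i1  blt.BR;sll.ALU  -- 2-wide
[1] i2  sll.ALU  -- WAW r2
[2] i3  mul.MUL  -- no-port MUL/MUL
[3] i4+i5  mul.MUL;ld.MEM  -- 2-wide
[4] i6+i7  sll.ALU;and.ALU  -- 2-wide
[5] i8+i9  or.ALU;sll.ALU  -- 2-wide
[6] i10  add.ALU  -- RAW r3
[7] i11  sub.ALU  -- tail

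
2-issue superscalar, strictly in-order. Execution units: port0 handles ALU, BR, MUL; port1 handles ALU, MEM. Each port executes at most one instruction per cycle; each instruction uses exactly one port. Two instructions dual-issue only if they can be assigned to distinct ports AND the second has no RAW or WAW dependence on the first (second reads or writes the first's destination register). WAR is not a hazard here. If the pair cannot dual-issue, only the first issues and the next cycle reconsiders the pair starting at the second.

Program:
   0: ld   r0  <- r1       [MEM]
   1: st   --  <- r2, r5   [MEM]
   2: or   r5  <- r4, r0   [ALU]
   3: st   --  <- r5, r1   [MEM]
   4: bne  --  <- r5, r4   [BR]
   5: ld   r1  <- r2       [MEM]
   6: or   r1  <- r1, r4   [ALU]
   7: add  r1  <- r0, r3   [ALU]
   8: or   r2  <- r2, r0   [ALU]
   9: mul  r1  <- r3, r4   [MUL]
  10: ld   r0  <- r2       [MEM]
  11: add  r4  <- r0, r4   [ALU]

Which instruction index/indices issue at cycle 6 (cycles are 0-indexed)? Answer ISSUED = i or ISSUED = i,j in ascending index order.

t=0 i0:ld ; no-port MEM/MEM
t=1 i1/i2:st+or ; 2-wide
t=2 i3/i4:st+bne ; 2-wide
t=3 i5:ld ; RAW+WAW r1
t=4 i6:or ; WAW r1
t=5 i7/i8:add+or ; 2-wide
t=6 i9/i10:mul+ld ; 2-wide
t=7 i11:add ; tail

ISSUED = 9,10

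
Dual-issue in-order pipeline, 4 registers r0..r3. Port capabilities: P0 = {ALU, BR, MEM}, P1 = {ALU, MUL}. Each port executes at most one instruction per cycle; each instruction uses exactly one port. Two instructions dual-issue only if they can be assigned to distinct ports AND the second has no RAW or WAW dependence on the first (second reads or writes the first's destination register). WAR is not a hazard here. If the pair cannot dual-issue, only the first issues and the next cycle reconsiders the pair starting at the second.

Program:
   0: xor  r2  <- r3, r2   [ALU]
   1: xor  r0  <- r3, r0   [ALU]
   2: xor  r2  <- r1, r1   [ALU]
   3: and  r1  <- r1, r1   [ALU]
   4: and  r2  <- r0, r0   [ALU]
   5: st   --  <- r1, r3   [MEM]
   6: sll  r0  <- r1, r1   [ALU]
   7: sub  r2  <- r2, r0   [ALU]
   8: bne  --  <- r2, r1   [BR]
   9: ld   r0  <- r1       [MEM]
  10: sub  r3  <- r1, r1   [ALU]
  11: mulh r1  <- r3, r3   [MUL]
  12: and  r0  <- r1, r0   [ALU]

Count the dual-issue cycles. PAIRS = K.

[0] i0+i1  xor.ALU/xor.ALU  -- dual
[1] i2+i3  xor.ALU/and.ALU  -- dual
[2] i4+i5  and.ALU/st.MEM  -- dual
[3] i6  sll.ALU  -- RAW r0
[4] i7  sub.ALU  -- RAW r2
[5] i8  bne.BR  -- no-port BR/MEM
[6] i9+i10  ld.MEM/sub.ALU  -- dual
[7] i11  mulh.MUL  -- RAW r1
[8] i12  and.ALU  -- tail

PAIRS = 4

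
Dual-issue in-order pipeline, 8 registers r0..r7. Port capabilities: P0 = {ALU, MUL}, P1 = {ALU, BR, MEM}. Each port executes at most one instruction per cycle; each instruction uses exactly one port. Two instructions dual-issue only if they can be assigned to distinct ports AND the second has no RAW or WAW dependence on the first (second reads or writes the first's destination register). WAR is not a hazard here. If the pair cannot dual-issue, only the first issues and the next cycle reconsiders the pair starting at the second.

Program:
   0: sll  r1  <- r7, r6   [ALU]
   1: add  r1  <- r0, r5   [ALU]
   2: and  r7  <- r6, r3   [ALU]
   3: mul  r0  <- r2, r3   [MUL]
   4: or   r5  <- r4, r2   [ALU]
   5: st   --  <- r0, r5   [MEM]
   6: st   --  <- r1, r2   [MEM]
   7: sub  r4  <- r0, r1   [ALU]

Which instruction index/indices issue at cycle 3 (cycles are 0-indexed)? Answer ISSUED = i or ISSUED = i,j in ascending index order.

c0: i0 sll  WAW r1
c1: i1&i2 add+and  pair
c2: i3&i4 mul+or  pair
c3: i5 st  no-port MEM/MEM
c4: i6&i7 st+sub  pair

ISSUED = 5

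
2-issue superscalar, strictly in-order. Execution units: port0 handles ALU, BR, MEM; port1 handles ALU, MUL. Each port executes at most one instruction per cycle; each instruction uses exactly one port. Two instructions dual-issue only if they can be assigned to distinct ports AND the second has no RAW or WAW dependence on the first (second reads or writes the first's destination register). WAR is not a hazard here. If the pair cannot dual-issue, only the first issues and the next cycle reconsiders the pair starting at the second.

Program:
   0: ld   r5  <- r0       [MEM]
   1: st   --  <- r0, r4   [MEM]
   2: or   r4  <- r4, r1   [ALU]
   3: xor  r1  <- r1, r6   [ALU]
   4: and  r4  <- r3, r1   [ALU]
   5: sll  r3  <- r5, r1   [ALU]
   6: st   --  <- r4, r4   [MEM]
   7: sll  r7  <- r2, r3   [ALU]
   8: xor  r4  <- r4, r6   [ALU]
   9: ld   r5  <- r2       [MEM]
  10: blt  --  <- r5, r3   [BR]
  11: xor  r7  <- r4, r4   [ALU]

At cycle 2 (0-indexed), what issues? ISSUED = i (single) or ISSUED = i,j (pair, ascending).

ISSUED = 3

t=0 i0:ld ; no-port MEM/MEM
t=1 i1,i2:st or ; pair
t=2 i3:xor ; RAW r1
t=3 i4,i5:and sll ; pair
t=4 i6,i7:st sll ; pair
t=5 i8,i9:xor ld ; pair
t=6 i10,i11:blt xor ; pair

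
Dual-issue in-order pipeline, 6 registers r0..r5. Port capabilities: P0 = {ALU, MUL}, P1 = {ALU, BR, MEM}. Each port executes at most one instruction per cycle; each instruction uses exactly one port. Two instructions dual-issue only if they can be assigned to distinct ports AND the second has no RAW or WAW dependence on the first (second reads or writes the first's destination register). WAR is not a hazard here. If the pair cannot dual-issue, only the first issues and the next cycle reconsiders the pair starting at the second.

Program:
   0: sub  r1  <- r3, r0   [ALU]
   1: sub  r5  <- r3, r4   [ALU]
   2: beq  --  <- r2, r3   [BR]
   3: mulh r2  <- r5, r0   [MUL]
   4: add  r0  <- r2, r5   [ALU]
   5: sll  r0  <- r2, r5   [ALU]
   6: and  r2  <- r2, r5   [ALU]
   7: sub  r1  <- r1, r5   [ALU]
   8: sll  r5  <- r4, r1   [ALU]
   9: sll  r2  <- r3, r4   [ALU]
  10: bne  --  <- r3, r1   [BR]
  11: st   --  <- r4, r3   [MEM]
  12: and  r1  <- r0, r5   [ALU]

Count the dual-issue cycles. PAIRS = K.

c0: i0,i1 sub;sub  dual
c1: i2,i3 beq;mulh  dual
c2: i4 add  WAW r0
c3: i5,i6 sll;and  dual
c4: i7 sub  RAW r1
c5: i8,i9 sll;sll  dual
c6: i10 bne  no-port BR/MEM
c7: i11,i12 st;and  dual

PAIRS = 5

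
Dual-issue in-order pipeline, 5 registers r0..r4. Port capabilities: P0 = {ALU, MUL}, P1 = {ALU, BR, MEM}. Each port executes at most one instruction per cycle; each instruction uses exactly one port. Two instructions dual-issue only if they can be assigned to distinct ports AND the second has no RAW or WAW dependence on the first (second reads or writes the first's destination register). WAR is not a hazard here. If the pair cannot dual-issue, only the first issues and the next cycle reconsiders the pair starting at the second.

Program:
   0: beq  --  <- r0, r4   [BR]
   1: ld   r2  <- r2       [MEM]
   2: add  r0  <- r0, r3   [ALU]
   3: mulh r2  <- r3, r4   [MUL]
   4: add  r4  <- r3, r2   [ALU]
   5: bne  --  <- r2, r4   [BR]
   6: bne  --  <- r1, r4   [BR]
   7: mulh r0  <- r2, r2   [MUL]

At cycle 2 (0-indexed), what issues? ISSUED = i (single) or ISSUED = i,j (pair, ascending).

t=0 i0:beq ; no-port BR/MEM
t=1 i1&i2:ld add ; pair
t=2 i3:mulh ; RAW r2
t=3 i4:add ; RAW r4
t=4 i5:bne ; no-port BR/BR
t=5 i6&i7:bne mulh ; pair

ISSUED = 3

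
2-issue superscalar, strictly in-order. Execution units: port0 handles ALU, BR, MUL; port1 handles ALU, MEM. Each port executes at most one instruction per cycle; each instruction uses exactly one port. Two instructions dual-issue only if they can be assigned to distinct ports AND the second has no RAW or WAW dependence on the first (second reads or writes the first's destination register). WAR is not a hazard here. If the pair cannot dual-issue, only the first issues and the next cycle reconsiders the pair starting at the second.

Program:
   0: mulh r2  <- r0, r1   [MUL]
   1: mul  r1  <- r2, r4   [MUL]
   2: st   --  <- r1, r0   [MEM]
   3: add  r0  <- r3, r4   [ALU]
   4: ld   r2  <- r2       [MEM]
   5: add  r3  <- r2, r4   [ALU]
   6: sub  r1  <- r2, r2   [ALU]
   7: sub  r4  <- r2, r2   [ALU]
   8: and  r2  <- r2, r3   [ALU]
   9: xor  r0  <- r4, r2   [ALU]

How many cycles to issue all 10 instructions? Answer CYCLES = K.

CYCLES = 7

c0: i0 mulh.MUL  no-port MUL/MUL
c1: i1 mul.MUL  RAW r1
c2: i2,i3 st.MEM+add.ALU  dual
c3: i4 ld.MEM  RAW r2
c4: i5,i6 add.ALU+sub.ALU  dual
c5: i7,i8 sub.ALU+and.ALU  dual
c6: i9 xor.ALU  tail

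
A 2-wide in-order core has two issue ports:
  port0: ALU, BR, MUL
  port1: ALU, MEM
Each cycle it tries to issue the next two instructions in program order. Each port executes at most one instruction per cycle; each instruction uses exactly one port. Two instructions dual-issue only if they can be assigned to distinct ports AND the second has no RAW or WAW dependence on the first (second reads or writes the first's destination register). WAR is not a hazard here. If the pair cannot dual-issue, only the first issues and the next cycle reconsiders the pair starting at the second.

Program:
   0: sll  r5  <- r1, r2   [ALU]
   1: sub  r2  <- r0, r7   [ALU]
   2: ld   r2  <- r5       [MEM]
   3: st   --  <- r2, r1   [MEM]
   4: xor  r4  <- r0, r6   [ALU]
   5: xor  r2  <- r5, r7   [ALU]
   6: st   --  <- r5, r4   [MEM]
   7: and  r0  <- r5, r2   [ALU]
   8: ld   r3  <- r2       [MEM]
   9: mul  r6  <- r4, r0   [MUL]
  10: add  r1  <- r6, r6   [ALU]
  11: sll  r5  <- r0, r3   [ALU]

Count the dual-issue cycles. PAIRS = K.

t=0 i0/i1:sll.ALU;sub.ALU ; pair
t=1 i2:ld.MEM ; no-port MEM/MEM
t=2 i3/i4:st.MEM;xor.ALU ; pair
t=3 i5/i6:xor.ALU;st.MEM ; pair
t=4 i7/i8:and.ALU;ld.MEM ; pair
t=5 i9:mul.MUL ; RAW r6
t=6 i10/i11:add.ALU;sll.ALU ; pair

PAIRS = 5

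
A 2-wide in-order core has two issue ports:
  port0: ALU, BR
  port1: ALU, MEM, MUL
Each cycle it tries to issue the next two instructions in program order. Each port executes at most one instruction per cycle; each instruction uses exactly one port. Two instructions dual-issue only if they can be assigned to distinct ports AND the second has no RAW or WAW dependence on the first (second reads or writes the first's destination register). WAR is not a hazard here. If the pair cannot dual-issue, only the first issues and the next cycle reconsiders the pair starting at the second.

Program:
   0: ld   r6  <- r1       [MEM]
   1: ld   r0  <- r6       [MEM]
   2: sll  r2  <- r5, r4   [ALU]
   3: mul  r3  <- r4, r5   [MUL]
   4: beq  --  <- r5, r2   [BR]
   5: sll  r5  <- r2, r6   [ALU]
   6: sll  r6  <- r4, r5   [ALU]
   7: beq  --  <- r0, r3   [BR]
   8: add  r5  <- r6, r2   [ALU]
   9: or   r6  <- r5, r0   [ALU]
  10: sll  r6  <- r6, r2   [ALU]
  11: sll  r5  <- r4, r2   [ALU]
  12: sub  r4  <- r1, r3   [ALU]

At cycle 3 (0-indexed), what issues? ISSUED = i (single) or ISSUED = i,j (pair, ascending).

ISSUED = 5

0. ld @i0  | no-port MEM/MEM
1. ld;sll @i1+i2  | 2-wide
2. mul;beq @i3+i4  | 2-wide
3. sll @i5  | RAW r5
4. sll;beq @i6+i7  | 2-wide
5. add @i8  | RAW r5
6. or @i9  | RAW+WAW r6
7. sll;sll @i10+i11  | 2-wide
8. sub @i12  | tail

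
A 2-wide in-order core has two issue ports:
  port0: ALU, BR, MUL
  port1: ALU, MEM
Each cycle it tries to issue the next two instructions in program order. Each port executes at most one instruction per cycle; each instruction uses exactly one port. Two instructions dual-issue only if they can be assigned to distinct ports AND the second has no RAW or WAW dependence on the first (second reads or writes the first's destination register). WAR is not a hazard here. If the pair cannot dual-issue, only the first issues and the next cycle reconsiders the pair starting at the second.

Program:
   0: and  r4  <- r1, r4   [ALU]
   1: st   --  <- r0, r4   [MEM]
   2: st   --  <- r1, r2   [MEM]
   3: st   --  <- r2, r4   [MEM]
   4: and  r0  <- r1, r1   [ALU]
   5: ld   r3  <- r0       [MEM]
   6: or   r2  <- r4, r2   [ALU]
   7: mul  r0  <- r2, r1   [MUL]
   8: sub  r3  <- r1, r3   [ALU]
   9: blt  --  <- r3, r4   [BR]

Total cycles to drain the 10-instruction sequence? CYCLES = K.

#0 head=0: and i0 RAW r4
#1 head=1: st i1 no-port MEM/MEM
#2 head=2: st i2 no-port MEM/MEM
#3 head=3: st/and i3&i4 dual
#4 head=5: ld/or i5&i6 dual
#5 head=7: mul/sub i7&i8 dual
#6 head=9: blt i9 tail

CYCLES = 7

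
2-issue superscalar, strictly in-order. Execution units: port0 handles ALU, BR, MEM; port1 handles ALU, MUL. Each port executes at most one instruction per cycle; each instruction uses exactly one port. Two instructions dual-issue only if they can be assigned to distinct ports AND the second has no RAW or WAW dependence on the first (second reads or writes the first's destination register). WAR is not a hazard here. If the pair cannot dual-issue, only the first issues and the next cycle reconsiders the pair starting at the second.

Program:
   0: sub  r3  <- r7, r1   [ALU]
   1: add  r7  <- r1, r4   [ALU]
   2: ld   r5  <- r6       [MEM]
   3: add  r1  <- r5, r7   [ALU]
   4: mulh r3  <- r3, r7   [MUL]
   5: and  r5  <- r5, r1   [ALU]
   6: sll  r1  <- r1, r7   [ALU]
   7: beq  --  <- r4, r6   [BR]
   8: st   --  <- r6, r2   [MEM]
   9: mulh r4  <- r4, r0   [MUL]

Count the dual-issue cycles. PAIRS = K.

PAIRS = 4

c0: i0&i1 sub/add  pair
c1: i2 ld  RAW r5
c2: i3&i4 add/mulh  pair
c3: i5&i6 and/sll  pair
c4: i7 beq  no-port BR/MEM
c5: i8&i9 st/mulh  pair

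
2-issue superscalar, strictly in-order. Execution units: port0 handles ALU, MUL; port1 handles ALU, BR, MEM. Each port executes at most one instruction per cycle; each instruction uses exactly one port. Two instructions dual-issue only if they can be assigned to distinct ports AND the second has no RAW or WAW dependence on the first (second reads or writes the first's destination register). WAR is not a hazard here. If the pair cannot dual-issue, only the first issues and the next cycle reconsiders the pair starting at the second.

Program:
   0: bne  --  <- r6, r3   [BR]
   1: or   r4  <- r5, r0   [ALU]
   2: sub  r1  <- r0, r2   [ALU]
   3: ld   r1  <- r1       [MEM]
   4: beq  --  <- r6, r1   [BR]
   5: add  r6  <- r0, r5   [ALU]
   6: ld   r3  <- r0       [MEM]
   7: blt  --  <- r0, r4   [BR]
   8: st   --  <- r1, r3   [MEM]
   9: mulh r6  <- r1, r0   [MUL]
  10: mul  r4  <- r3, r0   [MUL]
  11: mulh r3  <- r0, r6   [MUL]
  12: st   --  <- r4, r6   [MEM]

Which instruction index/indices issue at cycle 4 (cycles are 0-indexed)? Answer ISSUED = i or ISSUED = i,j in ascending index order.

0. bne+or @i0&i1  | dual
1. sub @i2  | RAW+WAW r1
2. ld @i3  | no-port MEM/BR
3. beq+add @i4&i5  | dual
4. ld @i6  | no-port MEM/BR
5. blt @i7  | no-port BR/MEM
6. st+mulh @i8&i9  | dual
7. mul @i10  | no-port MUL/MUL
8. mulh+st @i11&i12  | dual

ISSUED = 6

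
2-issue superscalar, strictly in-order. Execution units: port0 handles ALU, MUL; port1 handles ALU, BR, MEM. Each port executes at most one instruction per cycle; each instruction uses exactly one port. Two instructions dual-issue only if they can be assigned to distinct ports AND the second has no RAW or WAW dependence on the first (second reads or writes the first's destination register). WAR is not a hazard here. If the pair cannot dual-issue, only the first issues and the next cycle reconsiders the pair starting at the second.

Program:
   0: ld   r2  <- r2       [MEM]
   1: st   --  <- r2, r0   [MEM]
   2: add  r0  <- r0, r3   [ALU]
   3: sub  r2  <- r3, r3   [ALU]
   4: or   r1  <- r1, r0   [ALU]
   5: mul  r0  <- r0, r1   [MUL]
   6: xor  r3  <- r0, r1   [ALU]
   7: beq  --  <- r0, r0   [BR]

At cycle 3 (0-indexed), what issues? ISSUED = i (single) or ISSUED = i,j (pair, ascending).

ISSUED = 5

  cy0 -> i0 (ld) no-port MEM/MEM
  cy1 -> i1/i2 (st+add) pair
  cy2 -> i3/i4 (sub+or) pair
  cy3 -> i5 (mul) RAW r0
  cy4 -> i6/i7 (xor+beq) pair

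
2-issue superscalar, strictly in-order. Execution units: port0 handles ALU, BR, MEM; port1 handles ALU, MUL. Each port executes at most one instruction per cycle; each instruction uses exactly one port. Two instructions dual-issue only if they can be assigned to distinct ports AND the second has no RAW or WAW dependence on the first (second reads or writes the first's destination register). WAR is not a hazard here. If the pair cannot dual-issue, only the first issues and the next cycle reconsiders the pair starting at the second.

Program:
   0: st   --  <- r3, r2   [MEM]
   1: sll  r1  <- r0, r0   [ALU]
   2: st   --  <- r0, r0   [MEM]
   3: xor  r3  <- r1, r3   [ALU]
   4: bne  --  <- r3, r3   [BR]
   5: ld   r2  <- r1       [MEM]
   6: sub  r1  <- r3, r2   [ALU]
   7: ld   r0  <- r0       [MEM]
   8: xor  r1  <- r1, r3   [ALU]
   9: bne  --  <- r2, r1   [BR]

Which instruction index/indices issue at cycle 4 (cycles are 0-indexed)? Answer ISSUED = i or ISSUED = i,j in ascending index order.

t=0 i0&i1:st sll ; pair
t=1 i2&i3:st xor ; pair
t=2 i4:bne ; no-port BR/MEM
t=3 i5:ld ; RAW r2
t=4 i6&i7:sub ld ; pair
t=5 i8:xor ; RAW r1
t=6 i9:bne ; tail

ISSUED = 6,7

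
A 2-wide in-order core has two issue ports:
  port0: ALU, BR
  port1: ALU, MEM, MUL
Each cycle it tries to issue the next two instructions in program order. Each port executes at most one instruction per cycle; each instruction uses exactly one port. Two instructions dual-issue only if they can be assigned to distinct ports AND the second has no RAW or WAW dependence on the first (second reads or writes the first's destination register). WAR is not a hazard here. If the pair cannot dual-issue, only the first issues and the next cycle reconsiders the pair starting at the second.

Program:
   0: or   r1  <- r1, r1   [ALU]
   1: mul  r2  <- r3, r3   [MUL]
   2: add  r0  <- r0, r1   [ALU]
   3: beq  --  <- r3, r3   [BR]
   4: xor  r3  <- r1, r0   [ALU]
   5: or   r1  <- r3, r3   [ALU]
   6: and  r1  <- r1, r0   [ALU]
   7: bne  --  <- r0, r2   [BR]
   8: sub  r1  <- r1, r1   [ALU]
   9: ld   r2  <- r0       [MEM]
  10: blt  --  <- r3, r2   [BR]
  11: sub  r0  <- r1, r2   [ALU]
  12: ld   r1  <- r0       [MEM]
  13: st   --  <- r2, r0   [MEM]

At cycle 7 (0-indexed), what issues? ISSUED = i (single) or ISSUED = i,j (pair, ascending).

  cy0 -> i0,i1 (or mul) pair
  cy1 -> i2,i3 (add beq) pair
  cy2 -> i4 (xor) RAW r3
  cy3 -> i5 (or) RAW+WAW r1
  cy4 -> i6,i7 (and bne) pair
  cy5 -> i8,i9 (sub ld) pair
  cy6 -> i10,i11 (blt sub) pair
  cy7 -> i12 (ld) no-port MEM/MEM
  cy8 -> i13 (st) tail

ISSUED = 12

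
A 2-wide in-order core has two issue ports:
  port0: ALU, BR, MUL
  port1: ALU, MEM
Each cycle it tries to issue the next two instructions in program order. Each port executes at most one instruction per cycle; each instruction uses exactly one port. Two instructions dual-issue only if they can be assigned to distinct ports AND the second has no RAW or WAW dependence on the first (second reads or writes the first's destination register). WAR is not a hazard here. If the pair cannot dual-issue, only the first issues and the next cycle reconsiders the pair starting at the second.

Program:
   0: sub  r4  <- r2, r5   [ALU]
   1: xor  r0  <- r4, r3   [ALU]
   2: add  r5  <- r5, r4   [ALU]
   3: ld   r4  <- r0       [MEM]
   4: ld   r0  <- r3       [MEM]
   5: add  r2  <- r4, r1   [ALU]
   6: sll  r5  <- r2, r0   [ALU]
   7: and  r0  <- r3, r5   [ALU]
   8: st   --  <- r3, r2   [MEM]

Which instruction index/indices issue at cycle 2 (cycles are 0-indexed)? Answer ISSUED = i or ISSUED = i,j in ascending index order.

[0] i0  sub  -- RAW r4
[1] i1+i2  xor+add  -- 2-wide
[2] i3  ld  -- no-port MEM/MEM
[3] i4+i5  ld+add  -- 2-wide
[4] i6  sll  -- RAW r5
[5] i7+i8  and+st  -- 2-wide

ISSUED = 3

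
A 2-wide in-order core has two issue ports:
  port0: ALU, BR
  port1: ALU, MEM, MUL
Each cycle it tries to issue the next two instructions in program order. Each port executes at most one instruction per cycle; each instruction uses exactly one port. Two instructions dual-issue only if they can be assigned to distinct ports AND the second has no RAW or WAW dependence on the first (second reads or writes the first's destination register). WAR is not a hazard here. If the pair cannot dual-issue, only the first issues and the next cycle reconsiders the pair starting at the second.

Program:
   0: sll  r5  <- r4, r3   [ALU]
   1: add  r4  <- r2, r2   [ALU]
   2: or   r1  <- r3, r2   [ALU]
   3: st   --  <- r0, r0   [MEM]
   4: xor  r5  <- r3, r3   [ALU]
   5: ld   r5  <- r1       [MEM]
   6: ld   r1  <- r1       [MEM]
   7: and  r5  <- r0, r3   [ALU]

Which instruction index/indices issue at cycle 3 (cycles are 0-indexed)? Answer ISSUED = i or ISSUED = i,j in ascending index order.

ISSUED = 5

t=0 i0&i1:sll.ALU;add.ALU ; 2-wide
t=1 i2&i3:or.ALU;st.MEM ; 2-wide
t=2 i4:xor.ALU ; WAW r5
t=3 i5:ld.MEM ; no-port MEM/MEM
t=4 i6&i7:ld.MEM;and.ALU ; 2-wide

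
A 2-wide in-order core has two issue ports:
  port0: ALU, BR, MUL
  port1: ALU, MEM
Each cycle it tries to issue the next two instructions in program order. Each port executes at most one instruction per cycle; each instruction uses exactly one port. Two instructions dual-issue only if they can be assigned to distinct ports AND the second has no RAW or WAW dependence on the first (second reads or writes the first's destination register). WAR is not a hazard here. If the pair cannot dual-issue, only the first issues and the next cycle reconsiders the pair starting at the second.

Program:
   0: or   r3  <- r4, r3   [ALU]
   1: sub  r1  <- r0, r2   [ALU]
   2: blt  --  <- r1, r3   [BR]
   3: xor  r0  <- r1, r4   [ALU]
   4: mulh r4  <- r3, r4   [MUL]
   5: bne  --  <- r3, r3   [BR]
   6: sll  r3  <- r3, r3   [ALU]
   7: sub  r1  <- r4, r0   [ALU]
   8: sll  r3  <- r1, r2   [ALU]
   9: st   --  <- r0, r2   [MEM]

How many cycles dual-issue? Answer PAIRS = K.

PAIRS = 4

0. or.ALU sub.ALU @i0/i1  | 2-wide
1. blt.BR xor.ALU @i2/i3  | 2-wide
2. mulh.MUL @i4  | no-port MUL/BR
3. bne.BR sll.ALU @i5/i6  | 2-wide
4. sub.ALU @i7  | RAW r1
5. sll.ALU st.MEM @i8/i9  | 2-wide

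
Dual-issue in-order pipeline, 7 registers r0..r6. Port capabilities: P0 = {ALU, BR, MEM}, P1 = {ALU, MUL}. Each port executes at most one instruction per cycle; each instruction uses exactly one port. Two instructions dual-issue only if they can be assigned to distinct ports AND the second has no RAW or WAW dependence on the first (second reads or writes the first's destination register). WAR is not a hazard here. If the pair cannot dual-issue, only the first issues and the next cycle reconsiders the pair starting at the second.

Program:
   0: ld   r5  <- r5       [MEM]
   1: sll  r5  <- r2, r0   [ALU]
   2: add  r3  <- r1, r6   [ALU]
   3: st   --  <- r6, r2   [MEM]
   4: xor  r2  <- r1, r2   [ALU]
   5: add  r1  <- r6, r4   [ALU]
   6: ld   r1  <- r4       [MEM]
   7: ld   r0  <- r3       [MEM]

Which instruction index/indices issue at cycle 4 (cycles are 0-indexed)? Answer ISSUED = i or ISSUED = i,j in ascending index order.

t=0 i0:ld ; WAW r5
t=1 i1,i2:sll/add ; 2-wide
t=2 i3,i4:st/xor ; 2-wide
t=3 i5:add ; WAW r1
t=4 i6:ld ; no-port MEM/MEM
t=5 i7:ld ; tail

ISSUED = 6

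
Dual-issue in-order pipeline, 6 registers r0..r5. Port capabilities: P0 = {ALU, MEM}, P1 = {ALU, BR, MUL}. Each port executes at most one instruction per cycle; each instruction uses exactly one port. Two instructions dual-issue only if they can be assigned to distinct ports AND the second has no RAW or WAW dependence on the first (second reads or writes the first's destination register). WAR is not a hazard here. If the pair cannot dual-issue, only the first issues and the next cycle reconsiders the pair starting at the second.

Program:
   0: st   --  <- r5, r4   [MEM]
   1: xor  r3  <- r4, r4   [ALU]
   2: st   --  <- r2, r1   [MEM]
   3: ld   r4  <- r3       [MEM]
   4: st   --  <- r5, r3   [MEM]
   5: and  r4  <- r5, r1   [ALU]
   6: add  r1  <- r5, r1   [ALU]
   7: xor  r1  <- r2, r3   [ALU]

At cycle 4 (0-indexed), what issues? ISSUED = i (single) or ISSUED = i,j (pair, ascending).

ISSUED = 6

[0] i0&i1  st.MEM+xor.ALU  -- pair
[1] i2  st.MEM  -- no-port MEM/MEM
[2] i3  ld.MEM  -- no-port MEM/MEM
[3] i4&i5  st.MEM+and.ALU  -- pair
[4] i6  add.ALU  -- WAW r1
[5] i7  xor.ALU  -- tail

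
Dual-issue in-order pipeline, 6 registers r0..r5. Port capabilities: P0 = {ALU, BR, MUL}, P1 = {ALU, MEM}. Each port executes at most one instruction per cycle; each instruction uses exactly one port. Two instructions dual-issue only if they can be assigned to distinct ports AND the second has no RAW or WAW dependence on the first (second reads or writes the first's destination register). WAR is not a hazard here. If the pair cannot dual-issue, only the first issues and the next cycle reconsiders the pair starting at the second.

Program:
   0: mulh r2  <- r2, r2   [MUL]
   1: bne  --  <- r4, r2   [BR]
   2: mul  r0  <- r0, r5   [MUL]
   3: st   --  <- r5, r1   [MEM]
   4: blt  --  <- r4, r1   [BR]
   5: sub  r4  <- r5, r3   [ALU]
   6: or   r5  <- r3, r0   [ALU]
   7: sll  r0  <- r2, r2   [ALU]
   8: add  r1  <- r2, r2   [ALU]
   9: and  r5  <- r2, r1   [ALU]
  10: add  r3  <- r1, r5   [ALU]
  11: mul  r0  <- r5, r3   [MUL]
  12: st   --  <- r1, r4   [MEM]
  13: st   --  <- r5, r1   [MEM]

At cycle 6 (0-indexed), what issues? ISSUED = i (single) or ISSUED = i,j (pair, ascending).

ISSUED = 9

  cy0 -> i0 (mulh) no-port MUL/BR
  cy1 -> i1 (bne) no-port BR/MUL
  cy2 -> i2/i3 (mul;st) pair
  cy3 -> i4/i5 (blt;sub) pair
  cy4 -> i6/i7 (or;sll) pair
  cy5 -> i8 (add) RAW r1
  cy6 -> i9 (and) RAW r5
  cy7 -> i10 (add) RAW r3
  cy8 -> i11/i12 (mul;st) pair
  cy9 -> i13 (st) tail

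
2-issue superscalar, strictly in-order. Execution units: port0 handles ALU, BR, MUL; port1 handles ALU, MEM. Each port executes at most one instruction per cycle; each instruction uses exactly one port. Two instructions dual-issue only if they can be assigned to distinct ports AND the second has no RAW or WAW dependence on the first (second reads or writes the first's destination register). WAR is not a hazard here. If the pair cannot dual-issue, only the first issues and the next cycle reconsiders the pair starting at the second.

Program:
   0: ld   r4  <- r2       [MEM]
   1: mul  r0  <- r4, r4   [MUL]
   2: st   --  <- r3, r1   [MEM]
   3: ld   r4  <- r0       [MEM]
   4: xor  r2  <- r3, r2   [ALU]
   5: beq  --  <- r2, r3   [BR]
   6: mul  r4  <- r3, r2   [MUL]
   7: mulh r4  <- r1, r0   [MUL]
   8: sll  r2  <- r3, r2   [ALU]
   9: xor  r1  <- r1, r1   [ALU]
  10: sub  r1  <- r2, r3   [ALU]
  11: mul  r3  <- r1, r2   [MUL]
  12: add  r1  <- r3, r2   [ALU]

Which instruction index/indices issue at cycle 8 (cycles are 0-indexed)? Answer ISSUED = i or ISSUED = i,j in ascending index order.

ISSUED = 11

t=0 i0:ld.MEM ; RAW r4
t=1 i1+i2:mul.MUL;st.MEM ; pair
t=2 i3+i4:ld.MEM;xor.ALU ; pair
t=3 i5:beq.BR ; no-port BR/MUL
t=4 i6:mul.MUL ; no-port MUL/MUL
t=5 i7+i8:mulh.MUL;sll.ALU ; pair
t=6 i9:xor.ALU ; WAW r1
t=7 i10:sub.ALU ; RAW r1
t=8 i11:mul.MUL ; RAW r3
t=9 i12:add.ALU ; tail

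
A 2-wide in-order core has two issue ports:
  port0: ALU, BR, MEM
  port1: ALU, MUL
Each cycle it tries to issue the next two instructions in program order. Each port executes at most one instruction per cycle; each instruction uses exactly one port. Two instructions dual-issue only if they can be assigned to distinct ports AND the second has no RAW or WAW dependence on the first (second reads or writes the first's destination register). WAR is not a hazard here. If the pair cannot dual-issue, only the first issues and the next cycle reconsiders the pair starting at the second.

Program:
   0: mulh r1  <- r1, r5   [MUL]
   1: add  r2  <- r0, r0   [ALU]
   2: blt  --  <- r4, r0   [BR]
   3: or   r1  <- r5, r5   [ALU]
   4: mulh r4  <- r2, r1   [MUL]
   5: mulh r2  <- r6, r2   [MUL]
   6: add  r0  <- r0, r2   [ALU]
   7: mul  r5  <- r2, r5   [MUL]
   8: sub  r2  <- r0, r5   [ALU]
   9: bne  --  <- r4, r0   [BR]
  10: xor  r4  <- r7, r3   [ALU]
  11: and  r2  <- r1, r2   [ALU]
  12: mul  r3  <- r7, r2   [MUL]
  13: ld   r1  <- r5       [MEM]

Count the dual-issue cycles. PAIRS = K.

c0: i0,i1 mulh.MUL add.ALU  pair
c1: i2,i3 blt.BR or.ALU  pair
c2: i4 mulh.MUL  no-port MUL/MUL
c3: i5 mulh.MUL  RAW r2
c4: i6,i7 add.ALU mul.MUL  pair
c5: i8,i9 sub.ALU bne.BR  pair
c6: i10,i11 xor.ALU and.ALU  pair
c7: i12,i13 mul.MUL ld.MEM  pair

PAIRS = 6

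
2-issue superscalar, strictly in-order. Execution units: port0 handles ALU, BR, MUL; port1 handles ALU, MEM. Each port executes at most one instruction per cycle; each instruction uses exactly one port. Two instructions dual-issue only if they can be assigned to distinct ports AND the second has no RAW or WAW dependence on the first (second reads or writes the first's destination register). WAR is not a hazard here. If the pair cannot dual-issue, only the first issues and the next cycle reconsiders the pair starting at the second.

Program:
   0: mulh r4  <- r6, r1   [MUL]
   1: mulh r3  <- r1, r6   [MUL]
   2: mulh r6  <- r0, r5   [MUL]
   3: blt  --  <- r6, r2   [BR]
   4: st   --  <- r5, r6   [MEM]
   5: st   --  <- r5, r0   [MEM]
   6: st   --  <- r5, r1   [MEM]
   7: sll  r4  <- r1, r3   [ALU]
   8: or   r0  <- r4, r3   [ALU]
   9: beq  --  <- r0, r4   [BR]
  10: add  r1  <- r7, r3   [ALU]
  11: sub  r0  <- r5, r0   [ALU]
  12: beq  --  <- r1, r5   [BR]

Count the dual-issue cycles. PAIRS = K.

PAIRS = 4

#0 head=0: mulh.MUL i0 no-port MUL/MUL
#1 head=1: mulh.MUL i1 no-port MUL/MUL
#2 head=2: mulh.MUL i2 no-port MUL/BR
#3 head=3: blt.BR+st.MEM i3,i4 pair
#4 head=5: st.MEM i5 no-port MEM/MEM
#5 head=6: st.MEM+sll.ALU i6,i7 pair
#6 head=8: or.ALU i8 RAW r0
#7 head=9: beq.BR+add.ALU i9,i10 pair
#8 head=11: sub.ALU+beq.BR i11,i12 pair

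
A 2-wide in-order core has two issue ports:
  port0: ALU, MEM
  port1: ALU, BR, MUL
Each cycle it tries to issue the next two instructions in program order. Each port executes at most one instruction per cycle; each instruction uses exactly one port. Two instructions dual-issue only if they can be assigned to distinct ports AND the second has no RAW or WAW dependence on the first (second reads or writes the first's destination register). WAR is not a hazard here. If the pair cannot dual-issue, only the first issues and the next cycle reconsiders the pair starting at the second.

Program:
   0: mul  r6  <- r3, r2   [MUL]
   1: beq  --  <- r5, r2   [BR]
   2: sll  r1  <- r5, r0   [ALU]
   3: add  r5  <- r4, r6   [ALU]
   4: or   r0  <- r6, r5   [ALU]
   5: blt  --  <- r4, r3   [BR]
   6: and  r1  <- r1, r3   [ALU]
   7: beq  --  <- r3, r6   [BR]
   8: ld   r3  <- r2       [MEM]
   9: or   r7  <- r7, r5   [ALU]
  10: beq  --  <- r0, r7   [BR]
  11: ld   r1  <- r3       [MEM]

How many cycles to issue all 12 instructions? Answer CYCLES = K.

CYCLES = 7

[0] i0  mul  -- no-port MUL/BR
[1] i1,i2  beq sll  -- dual
[2] i3  add  -- RAW r5
[3] i4,i5  or blt  -- dual
[4] i6,i7  and beq  -- dual
[5] i8,i9  ld or  -- dual
[6] i10,i11  beq ld  -- dual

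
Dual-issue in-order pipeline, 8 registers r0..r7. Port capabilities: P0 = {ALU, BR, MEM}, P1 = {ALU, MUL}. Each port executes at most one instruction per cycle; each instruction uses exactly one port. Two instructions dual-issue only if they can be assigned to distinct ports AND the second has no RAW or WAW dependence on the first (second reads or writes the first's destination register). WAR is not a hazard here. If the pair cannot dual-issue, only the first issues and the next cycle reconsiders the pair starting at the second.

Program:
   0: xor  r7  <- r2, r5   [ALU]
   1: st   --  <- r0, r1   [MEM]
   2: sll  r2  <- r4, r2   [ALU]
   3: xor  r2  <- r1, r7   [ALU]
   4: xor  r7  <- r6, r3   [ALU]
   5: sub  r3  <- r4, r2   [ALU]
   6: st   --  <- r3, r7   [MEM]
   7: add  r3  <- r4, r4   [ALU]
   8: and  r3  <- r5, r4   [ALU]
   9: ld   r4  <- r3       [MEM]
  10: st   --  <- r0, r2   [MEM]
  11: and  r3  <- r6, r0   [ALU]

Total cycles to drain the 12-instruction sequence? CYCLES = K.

CYCLES = 8

[0] i0/i1  xor.ALU+st.MEM  -- dual
[1] i2  sll.ALU  -- WAW r2
[2] i3/i4  xor.ALU+xor.ALU  -- dual
[3] i5  sub.ALU  -- RAW r3
[4] i6/i7  st.MEM+add.ALU  -- dual
[5] i8  and.ALU  -- RAW r3
[6] i9  ld.MEM  -- no-port MEM/MEM
[7] i10/i11  st.MEM+and.ALU  -- dual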